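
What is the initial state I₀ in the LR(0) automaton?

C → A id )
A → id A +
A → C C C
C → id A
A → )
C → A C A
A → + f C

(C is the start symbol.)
{ [A → . )], [A → . + f C], [A → . C C C], [A → . id A +], [C → . A C A], [C → . A id )], [C → . id A], [C' → . C] }

First, augment the grammar with C' → C
I₀ = CLOSURE({ [C' → . C] }):
  [C' → . C] has the dot before C: add [C → . A id )], [C → . id A], [C → . A C A]
  [C → . A id )] has the dot before A: add [A → . id A +], [A → . C C C], [A → . )], [A → . + f C]
No further items can be added.

I₀ = { [A → . )], [A → . + f C], [A → . C C C], [A → . id A +], [C → . A C A], [C → . A id )], [C → . id A], [C' → . C] }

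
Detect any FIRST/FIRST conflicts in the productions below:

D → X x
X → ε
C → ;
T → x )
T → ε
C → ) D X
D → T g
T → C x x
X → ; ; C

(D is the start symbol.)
Yes. D → X x / D → T g on { ';', 'x' }

A FIRST/FIRST conflict occurs when two productions N → α and N → β for the same non-terminal have FIRST(α) ∩ FIRST(β) ≠ ∅ (with ε ∈ FIRST of a nullable right-hand side, so two nullable alternatives also conflict).

FIRST sets of the non-terminals at (or reachable through a nullable prefix from) the front of some alternative:
  FIRST(X) = { ';', ε }
  FIRST(T) = { ')', ';', 'x', ε }
  FIRST(C) = { ')', ';' }

Productions for D:
  D → X x: FIRST = { ';', 'x' }
  D → T g: FIRST = { ')', ';', 'g', 'x' }
Productions for X:
  X → ε: FIRST = { ε }
  X → ; ; C: FIRST = { ';' }
Productions for C:
  C → ;: FIRST = { ';' }
  C → ) D X: FIRST = { ')' }
Productions for T:
  T → x ): FIRST = { 'x' }
  T → ε: FIRST = { ε }
  T → C x x: FIRST = { ')', ';' }

Conflict for D: D → X x and D → T g
  Overlap: { ';', 'x' }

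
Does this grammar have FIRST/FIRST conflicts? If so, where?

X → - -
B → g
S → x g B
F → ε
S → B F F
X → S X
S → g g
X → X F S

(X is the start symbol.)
Yes. X → '-' '-' / X → X F S on { '-' }; X → S X / X → X F S on { 'g', 'x' }; S → B F F / S → g g on { 'g' }

A FIRST/FIRST conflict occurs when two productions N → α and N → β for the same non-terminal have FIRST(α) ∩ FIRST(β) ≠ ∅ (with ε ∈ FIRST of a nullable right-hand side, so two nullable alternatives also conflict).

FIRST sets of the non-terminals at (or reachable through a nullable prefix from) the front of some alternative:
  FIRST(S) = { 'g', 'x' }
  FIRST(X) = { '-', 'g', 'x' }
  FIRST(B) = { 'g' }

Productions for X:
  X → - -: FIRST = { '-' }
  X → S X: FIRST = { 'g', 'x' }
  X → X F S: FIRST = { '-', 'g', 'x' }
Productions for S:
  S → x g B: FIRST = { 'x' }
  S → B F F: FIRST = { 'g' }
  S → g g: FIRST = { 'g' }
B, F have only one production, so no FIRST/FIRST conflict is possible there.

Conflict for X: X → - - and X → X F S
  Overlap: { '-' }
Conflict for X: X → S X and X → X F S
  Overlap: { 'g', 'x' }
Conflict for S: S → B F F and S → g g
  Overlap: { 'g' }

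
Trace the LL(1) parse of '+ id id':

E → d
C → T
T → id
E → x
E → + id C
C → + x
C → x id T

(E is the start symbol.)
LL(1) parsing maintains a stack (initially the start symbol over $) and the input. At each step: if the stack top is a terminal, match it against the current input token; if it is a non-terminal N, replace it with the RHS of M[N, lookahead] (the unique production whose predict set contains the lookahead).

Stack is shown with the top on the left.

Stack     Input      Action
---------------------------
E $       + id id $  output E → + id C
+ id C $  + id id $  match '+'
id C $    id id $    match 'id'
C $       id $       output C → T
T $       id $       output T → id
id $      id $       match 'id'
$         $          accept

The string is accepted.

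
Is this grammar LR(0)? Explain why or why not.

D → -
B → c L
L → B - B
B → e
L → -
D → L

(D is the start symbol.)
No. Reduce-reduce conflict: [D → - .] and [L → - .]

A grammar is LR(0) if no state in the canonical LR(0) collection has:
  - both a shift item (dot before a terminal) and a complete item (shift-reduce conflict), or
  - two or more complete items (reduce-reduce conflict; the accept item [D' → D .] counts as a complete item here).

Augment with D' → D and build the canonical LR(0) collection (I0 = CLOSURE({[D' → . D]}), then GOTO on every symbol after a dot until no new states appear). It has 11 states:
  I0: { [B → . c L], [B → . e], [D → . -], [D → . L], [D' → . D], [L → . -], [L → . B - B] }  — shift
  I1: { [D → - .], [L → - .] }  — 2 reduces
  I2: { [L → B . - B] }  — shift
  I3: { [D' → D .] }  — accept
  I4: { [D → L .] }  — reduce
  I5: { [B → . c L], [B → . e], [B → c . L], [L → . -], [L → . B - B] }  — shift
  I6: { [B → e .] }  — reduce
  I7: { [L → - .] }  — reduce
  I8: { [B → c L .] }  — reduce
  I9: { [B → . c L], [B → . e], [L → B - . B] }  — shift
  I10: { [L → B - B .] }  — reduce

Conflict in state I1:
  Reduce-reduce conflict: [D → - .] and [L → - .]
So the grammar is NOT LR(0).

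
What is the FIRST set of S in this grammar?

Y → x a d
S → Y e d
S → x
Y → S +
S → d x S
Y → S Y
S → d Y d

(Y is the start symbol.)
To compute FIRST(S), examine every production with S on the left-hand side, reading each right-hand side left to right until a non-nullable symbol is reached.

FIRST sets of the other non-terminals involved (by the same procedure, iterated to a fixed point):
  FIRST(Y) = { 'd', 'x' }

From S → Y e d:
  - Y is a non-terminal: add FIRST(Y) \ {ε} = { 'd', 'x' }
    Y is not nullable, so stop
From S → x:
  - x is a terminal: add 'x' and stop
From S → d x S:
  - d is a terminal: add 'd' and stop
From S → d Y d:
  - d is a terminal: add 'd' and stop

Collecting: FIRST(S) = { 'd', 'x' }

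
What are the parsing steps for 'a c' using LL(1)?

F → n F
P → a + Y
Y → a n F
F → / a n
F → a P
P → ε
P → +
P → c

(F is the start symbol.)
Stack is shown with the top on the left.

Stack  Input  Action
--------------------
F $    a c $  output F → a P
a P $  a c $  match 'a'
P $    c $    output P → c
c $    c $    match 'c'
$      $      accept

The string is accepted.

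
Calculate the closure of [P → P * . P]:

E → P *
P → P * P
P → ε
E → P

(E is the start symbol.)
{ [P → . P * P], [P → .], [P → P * . P] }

To compute CLOSURE, for each item [A → α.Bβ] where B is a non-terminal, add [B → .γ] for all productions B → γ; repeat for the newly added items until nothing changes.

Start with: [P → P * . P]
  [P → P * . P] has the dot before P: add [P → . P * P], [P → .]
No further items can be added.

CLOSURE = { [P → . P * P], [P → .], [P → P * . P] }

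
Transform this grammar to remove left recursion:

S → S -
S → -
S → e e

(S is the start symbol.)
S → - S'
S → e e S'
S' → - S'
S' → ε

S is directly left-recursive. The standard transformation for
  A → A α₁ | ... | A α_m | β₁ | ... | β_n
is
  A  → β₁ A' | ... | β_n A'
  A' → α₁ A' | ... | α_m A' | ε

S → - becomes S → - S'
S → e e becomes S → e e S'
S → S - becomes S' → - S'
Add S' → ε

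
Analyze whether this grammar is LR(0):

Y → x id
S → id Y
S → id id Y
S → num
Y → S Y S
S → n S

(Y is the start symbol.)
No. Reduce-reduce conflict: [S → id Y .] and [S → id id Y .]

A grammar is LR(0) if no state in the canonical LR(0) collection has:
  - both a shift item (dot before a terminal) and a complete item (shift-reduce conflict), or
  - two or more complete items (reduce-reduce conflict; the accept item [Y' → Y .] counts as a complete item here).

Augment with Y' → Y and build the canonical LR(0) collection (I0 = CLOSURE({[Y' → . Y]}), then GOTO on every symbol after a dot until no new states appear). It has 14 states:
  I0: { [S → . id Y], [S → . id id Y], [S → . n S], [S → . num], [Y → . S Y S], [Y → . x id], [Y' → . Y] }  — shift
  I1: { [S → . id Y], [S → . id id Y], [S → . n S], [S → . num], [Y → . S Y S], [Y → . x id], [Y → S . Y S] }  — shift
  I2: { [Y' → Y .] }  — accept
  I3: { [S → . id Y], [S → . id id Y], [S → . n S], [S → . num], [S → id . Y], [S → id . id Y], [Y → . S Y S], [Y → . x id] }  — shift
  I4: { [S → . id Y], [S → . id id Y], [S → . n S], [S → . num], [S → n . S] }  — shift
  I5: { [S → num .] }  — reduce
  I6: { [Y → x . id] }  — shift
  I7: { [Y → x id .] }  — reduce
  I8: { [S → n S .] }  — reduce
  I9: { [S → id Y .] }  — reduce
  I10: { [S → . id Y], [S → . id id Y], [S → . n S], [S → . num], [S → id . Y], [S → id . id Y], [S → id id . Y], [Y → . S Y S], [Y → . x id] }  — shift
  I11: { [S → id Y .], [S → id id Y .] }  — 2 reduces
  I12: { [S → . id Y], [S → . id id Y], [S → . n S], [S → . num], [Y → S Y . S] }  — shift
  I13: { [Y → S Y S .] }  — reduce

Conflict in state I11:
  Reduce-reduce conflict: [S → id Y .] and [S → id id Y .]
So the grammar is NOT LR(0).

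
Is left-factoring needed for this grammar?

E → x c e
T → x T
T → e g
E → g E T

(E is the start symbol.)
Left-factoring is needed when two productions for the same non-terminal
share a common prefix on the right-hand side.

Productions for E:
  E → x c e
  E → g E T
Productions for T:
  T → x T
  T → e g

No common prefixes found.

Answer: No, left-factoring is not needed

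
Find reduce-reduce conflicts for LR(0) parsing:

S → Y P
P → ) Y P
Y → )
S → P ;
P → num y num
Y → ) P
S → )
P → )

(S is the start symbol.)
Augment with S' → S and build the canonical LR(0) collection (I0 = CLOSURE({[S' → . S]}), then GOTO on every symbol after a dot until no new states appear). It has 16 states:
  I0: { [P → . ) Y P], [P → . )], [P → . num y num], [S → . )], [S → . P ;], [S → . Y P], [S' → . S], [Y → . ) P], [Y → . )] }  — shift
  I1: { [P → ) . Y P], [P → ) .], [P → . ) Y P], [P → . )], [P → . num y num], [S → ) .], [Y → ) . P], [Y → ) .], [Y → . ) P], [Y → . )] }  — shift, 3 reduces
  I2: { [S → P . ;] }  — shift
  I3: { [S' → S .] }  — accept
  I4: { [P → . ) Y P], [P → . )], [P → . num y num], [S → Y . P] }  — shift
  I5: { [P → num . y num] }  — shift
  I6: { [P → num y . num] }  — shift
  I7: { [P → num y num .] }  — reduce
  I8: { [P → ) . Y P], [P → ) .], [Y → . ) P], [Y → . )] }  — shift, reduce
  I9: { [S → Y P .] }  — reduce
  I10: { [P → . ) Y P], [P → . )], [P → . num y num], [Y → ) . P], [Y → ) .] }  — shift, reduce
  I11: { [P → ) Y . P], [P → . ) Y P], [P → . )], [P → . num y num] }  — shift
  I12: { [P → ) Y P .] }  — reduce
  I13: { [Y → ) P .] }  — reduce
  I14: { [S → P ; .] }  — reduce
  I15: { [P → ) . Y P], [P → ) .], [P → . ) Y P], [P → . )], [P → . num y num], [Y → ) . P], [Y → ) .], [Y → . ) P], [Y → . )] }  — shift, 2 reduces

I1 contains complete items [P → ) .], [S → ) .], [Y → ) .] — reduce-reduce conflict.
I15 contains complete items [P → ) .], [Y → ) .] — reduce-reduce conflict.

Answer: Yes — I1: [P → ) .] vs [S → ) .]; I15: [P → ) .] vs [Y → ) .]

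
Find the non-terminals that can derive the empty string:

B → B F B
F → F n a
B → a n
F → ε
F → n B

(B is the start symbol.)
{ 'F' }

A non-terminal is nullable if it can derive ε (the empty string): either it has an ε-production, or it has a production whose right-hand side consists entirely of nullable non-terminals.

ε-productions: F → ε
So F is immediately nullable.
No further non-terminal can be added: every production for the remaining non-terminals contains a terminal or a non-nullable non-terminal.
Nullable = { 'F' }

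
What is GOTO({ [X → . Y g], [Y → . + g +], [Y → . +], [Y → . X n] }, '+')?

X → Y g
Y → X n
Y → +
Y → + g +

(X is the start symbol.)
GOTO(I, '+') = CLOSURE({ [A → αX.β] : [A → α.Xβ] ∈ I, X = '+' })

Items with dot before '+', with the dot advanced:
  [Y → . +] → [Y → + .]
  [Y → . + g +] → [Y → + . g +]
Closure adds nothing (no advanced item has the dot before a non-terminal).

GOTO = { [Y → + . g +], [Y → + .] }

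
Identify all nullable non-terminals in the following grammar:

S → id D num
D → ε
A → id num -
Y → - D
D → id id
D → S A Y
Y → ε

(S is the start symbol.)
A non-terminal is nullable if it can derive ε (the empty string): either it has an ε-production, or it has a production whose right-hand side consists entirely of nullable non-terminals.

ε-productions: D → ε, Y → ε
So D, Y are immediately nullable.
No further non-terminal can be added: every production for the remaining non-terminals contains a terminal or a non-nullable non-terminal.
Nullable = { 'D', 'Y' }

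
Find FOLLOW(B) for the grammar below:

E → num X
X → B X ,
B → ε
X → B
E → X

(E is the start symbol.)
{ $, ',' }

In X → B X ,: B is followed by X ',', add FIRST(X ',') \ {ε} = { ',' }
In X → B: B is at the end, add FOLLOW(X)

The FOLLOW sets referred to above (computed the same way, to a fixed point):
  FOLLOW(X) = { $, ',' }

Taking the union: FOLLOW(B) = { $, ',' }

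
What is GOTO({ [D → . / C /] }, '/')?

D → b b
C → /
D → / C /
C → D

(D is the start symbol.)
GOTO(I, '/') = CLOSURE({ [A → αX.β] : [A → α.Xβ] ∈ I, X = '/' })

Items with dot before '/', with the dot advanced:
  [D → . / C /] → [D → / . C /]
Closure of the advanced items:
  [D → / . C /] has the dot before C: add [C → . /], [C → . D]
  [C → . D] has the dot before D: add [D → . b b], [D → . / C /]

GOTO = { [C → . /], [C → . D], [D → . / C /], [D → . b b], [D → / . C /] }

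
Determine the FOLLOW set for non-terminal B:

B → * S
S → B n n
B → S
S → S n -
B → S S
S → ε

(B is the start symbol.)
{ $, 'n' }

B is the start symbol, so $ ∈ FOLLOW(B).
In S → B n n: B is followed by n n, add FIRST(n n) \ {ε} = { 'n' }

Taking the union: FOLLOW(B) = { $, 'n' }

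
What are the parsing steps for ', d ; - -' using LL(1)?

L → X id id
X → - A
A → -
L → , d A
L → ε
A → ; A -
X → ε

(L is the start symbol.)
LL(1) parsing maintains a stack (initially the start symbol over $) and the input. At each step: if the stack top is a terminal, match it against the current input token; if it is a non-terminal N, replace it with the RHS of M[N, lookahead] (the unique production whose predict set contains the lookahead).

Stack is shown with the top on the left.

Stack    Input        Action
----------------------------
L $      , d ; - - $  output L → , d A
, d A $  , d ; - - $  match ','
d A $    d ; - - $    match 'd'
A $      ; - - $      output A → ; A -
; A - $  ; - - $      match ';'
A - $    - - $        output A → -
- - $    - - $        match '-'
- $      - $          match '-'
$        $            accept

The string is accepted.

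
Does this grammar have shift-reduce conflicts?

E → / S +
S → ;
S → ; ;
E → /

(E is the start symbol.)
A shift-reduce conflict occurs when an LR(0) state has both:
  - a complete (reduce) item [A → α .] (dot at the end), and
  - a shift item [B → β . c γ] (dot before a terminal).

Augment with E' → E and build the canonical LR(0) collection (I0 = CLOSURE({[E' → . E]}), then GOTO on every symbol after a dot until no new states appear). It has 7 states:
  I0: { [E → . / S +], [E → . /], [E' → . E] }  — shift
  I1: { [E → / . S +], [E → / .], [S → . ; ;], [S → . ;] }  — shift, reduce
  I2: { [E' → E .] }  — accept
  I3: { [S → ; . ;], [S → ; .] }  — shift, reduce
  I4: { [E → / S . +] }  — shift
  I5: { [E → / S + .] }  — reduce
  I6: { [S → ; ; .] }  — reduce

I1 contains reduce item [E → / .] and shift items [S → . ;], [S → . ; ;] — shift-reduce conflict.
I3 contains reduce item [S → ; .] and shift item [S → ; . ;] — shift-reduce conflict.

Answer: Yes — I1: [E → / .] vs [S → . ;]; I3: [S → ; .] vs [S → ; . ;]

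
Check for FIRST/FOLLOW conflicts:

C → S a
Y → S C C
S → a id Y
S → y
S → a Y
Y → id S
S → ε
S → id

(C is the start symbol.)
A FIRST/FOLLOW conflict occurs when a non-terminal N has a nullable alternative N → β (β ⇒* ε) and another alternative N → α with FIRST(α) ∩ FOLLOW(N) ≠ ∅: on such a lookahead the parser cannot decide between expanding α and letting N vanish via β.

Nullable non-terminals: S.

S: nullable alternative(s) S → ε; FOLLOW(S) = { 'a', 'id', 'y' }
  S → a id Y: FIRST \ {ε} = { 'a' } — overlaps FOLLOW(S) on { 'a' }: CONFLICT
  S → y: FIRST \ {ε} = { 'y' } — overlaps FOLLOW(S) on { 'y' }: CONFLICT
  S → a Y: FIRST \ {ε} = { 'a' } — overlaps FOLLOW(S) on { 'a' }: CONFLICT
  S → ε: FIRST \ {ε} = { } — this is the only nullable alternative, skip
  S → id: FIRST \ {ε} = { 'id' } — overlaps FOLLOW(S) on { 'id' }: CONFLICT

C, Y have no nullable alternative, so no FIRST/FOLLOW check is needed there.

So the grammar has 4 FIRST/FOLLOW conflicts (marked CONFLICT above).

Answer: Yes. S → a id Y with FOLLOW(S) on { 'a' }; S → y with FOLLOW(S) on { 'y' }; S → a Y with FOLLOW(S) on { 'a' }; S → id with FOLLOW(S) on { 'id' }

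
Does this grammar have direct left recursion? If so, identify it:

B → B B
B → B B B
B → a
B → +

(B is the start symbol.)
B → B B: LEFT RECURSIVE (starts with B)
B → B B B: LEFT RECURSIVE (starts with B)
B → a: starts with a
B → +: starts with '+'

The grammar has direct left recursion on: B.

Answer: Yes, B is left-recursive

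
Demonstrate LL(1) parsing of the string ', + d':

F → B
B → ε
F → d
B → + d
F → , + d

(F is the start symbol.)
LL(1) parsing maintains a stack (initially the start symbol over $) and the input. At each step: if the stack top is a terminal, match it against the current input token; if it is a non-terminal N, replace it with the RHS of M[N, lookahead] (the unique production whose predict set contains the lookahead).

Stack is shown with the top on the left.

Stack    Input    Action
------------------------
F $      , + d $  output F → , + d
, + d $  , + d $  match ','
+ d $    + d $    match '+'
d $      d $      match 'd'
$        $        accept

The string is accepted.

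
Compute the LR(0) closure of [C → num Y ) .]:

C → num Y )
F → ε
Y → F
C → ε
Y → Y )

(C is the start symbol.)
{ [C → num Y ) .] }

Start with: [C → num Y ) .]
The dot is at the end, so nothing is added.

CLOSURE = { [C → num Y ) .] }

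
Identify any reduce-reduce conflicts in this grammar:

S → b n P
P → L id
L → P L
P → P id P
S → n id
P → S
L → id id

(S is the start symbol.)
A reduce-reduce conflict occurs when an LR(0) state has two complete items [A → α .] and [B → β .] — both call for a reduction, and with no lookahead the parser cannot choose between them.

Augment with S' → S and build the canonical LR(0) collection (I0 = CLOSURE({[S' → . S]}), then GOTO on every symbol after a dot until no new states appear). It has 17 states:
  I0: { [S → . b n P], [S → . n id], [S' → . S] }  — shift
  I1: { [S' → S .] }  — accept
  I2: { [S → b . n P] }  — shift
  I3: { [S → n . id] }  — shift
  I4: { [S → n id .] }  — reduce
  I5: { [L → . P L], [L → . id id], [P → . L id], [P → . P id P], [P → . S], [S → . b n P], [S → . n id], [S → b n . P] }  — shift
  I6: { [P → L . id] }  — shift
  I7: { [L → . P L], [L → . id id], [L → P . L], [P → . L id], [P → . P id P], [P → . S], [P → P . id P], [S → . b n P], [S → . n id], [S → b n P .] }  — shift, reduce
  I8: { [P → S .] }  — reduce
  I9: { [L → id . id] }  — shift
  I10: { [L → id id .] }  — reduce
  I11: { [L → P L .], [P → L . id] }  — shift, reduce
  I12: { [L → . P L], [L → . id id], [L → P . L], [P → . L id], [P → . P id P], [P → . S], [P → P . id P], [S → . b n P], [S → . n id] }  — shift
  I13: { [L → . P L], [L → . id id], [L → id . id], [P → . L id], [P → . P id P], [P → . S], [P → P id . P], [S → . b n P], [S → . n id] }  — shift
  I14: { [L → . P L], [L → . id id], [L → P . L], [P → . L id], [P → . P id P], [P → . S], [P → P . id P], [P → P id P .], [S → . b n P], [S → . n id] }  — shift, reduce
  I15: { [L → id . id], [L → id id .] }  — shift, reduce
  I16: { [P → L id .] }  — reduce

No state contains more than one complete item.

Answer: No reduce-reduce conflicts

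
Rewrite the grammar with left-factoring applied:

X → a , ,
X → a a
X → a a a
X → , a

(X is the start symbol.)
X → a X'
X' → , ,
X' → a X''
X'' → ε
X'' → a
X → , a

Left-factoring transforms A → αβ₁ | αβ₂ into A → αA' and A' → β₁ | β₂
(α is the longest common prefix among the alternatives). Repeat until
no nonterminal has two alternatives with a common prefix.

Round 1: X has alternatives sharing prefix 'a'. Introduce X': X → a X'
  Add: X' → , ,
  Add: X' → a
  Add: X' → a a

Round 2: X' has alternatives sharing prefix 'a'. Introduce X'': X' → a X''
  Add: X'' → ε
  Add: X'' → a

No remaining common prefixes — done.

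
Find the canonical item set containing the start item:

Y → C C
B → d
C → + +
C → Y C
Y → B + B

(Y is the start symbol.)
First, augment the grammar with Y' → Y
I₀ = CLOSURE({ [Y' → . Y] }):
  [Y' → . Y] has the dot before Y: add [Y → . C C], [Y → . B + B]
  [Y → . C C] has the dot before C: add [C → . + +], [C → . Y C]
  [Y → . B + B] has the dot before B: add [B → . d]
No further items can be added.

I₀ = { [B → . d], [C → . + +], [C → . Y C], [Y → . B + B], [Y → . C C], [Y' → . Y] }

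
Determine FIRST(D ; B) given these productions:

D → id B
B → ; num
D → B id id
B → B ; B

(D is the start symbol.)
{ ';', 'id' }

FIRST sets of the non-terminals involved (from the grammar, by fixed-point iteration):
  FIRST(D) = { ';', 'id' }

To compute FIRST(D ; B), process the symbols left to right:
Symbol D is a non-terminal. Add FIRST(D) \ {ε} = { ';', 'id' }
D is not nullable (ε ∉ FIRST(D)), so stop here.
FIRST(D ; B) = { ';', 'id' }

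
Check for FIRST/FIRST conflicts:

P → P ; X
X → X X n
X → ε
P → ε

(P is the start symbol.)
A FIRST/FIRST conflict occurs when two productions N → α and N → β for the same non-terminal have FIRST(α) ∩ FIRST(β) ≠ ∅ (with ε ∈ FIRST of a nullable right-hand side, so two nullable alternatives also conflict).

FIRST sets of the non-terminals at (or reachable through a nullable prefix from) the front of some alternative:
  FIRST(P) = { ';', ε }
  FIRST(X) = { 'n', ε }

Productions for P:
  P → P ; X: FIRST = { ';' }
  P → ε: FIRST = { ε }
Productions for X:
  X → X X n: FIRST = { 'n' }
  X → ε: FIRST = { ε }

All alternatives of each non-terminal have pairwise disjoint FIRST sets.

Answer: No FIRST/FIRST conflicts.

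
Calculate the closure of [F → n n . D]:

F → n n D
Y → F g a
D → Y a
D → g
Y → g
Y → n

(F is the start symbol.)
To compute CLOSURE, for each item [A → α.Bβ] where B is a non-terminal, add [B → .γ] for all productions B → γ; repeat for the newly added items until nothing changes.

Start with: [F → n n . D]
  [F → n n . D] has the dot before D: add [D → . Y a], [D → . g]
  [D → . Y a] has the dot before Y: add [Y → . F g a], [Y → . g], [Y → . n]
  [Y → . F g a] has the dot before F: add [F → . n n D]
No further items can be added.

CLOSURE = { [D → . Y a], [D → . g], [F → . n n D], [F → n n . D], [Y → . F g a], [Y → . g], [Y → . n] }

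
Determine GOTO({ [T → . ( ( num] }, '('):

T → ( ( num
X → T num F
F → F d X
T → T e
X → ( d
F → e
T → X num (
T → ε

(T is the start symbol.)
GOTO(I, '(') = CLOSURE({ [A → αX.β] : [A → α.Xβ] ∈ I, X = '(' })

Items with dot before '(', with the dot advanced:
  [T → . ( ( num] → [T → ( . ( num]
Closure adds nothing (no advanced item has the dot before a non-terminal).

GOTO = { [T → ( . ( num] }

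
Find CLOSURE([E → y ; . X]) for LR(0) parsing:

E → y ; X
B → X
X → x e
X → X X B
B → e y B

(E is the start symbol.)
To compute CLOSURE, for each item [A → α.Bβ] where B is a non-terminal, add [B → .γ] for all productions B → γ; repeat for the newly added items until nothing changes.

Start with: [E → y ; . X]
  [E → y ; . X] has the dot before X: add [X → . x e], [X → . X X B]
No further items can be added.

CLOSURE = { [E → y ; . X], [X → . X X B], [X → . x e] }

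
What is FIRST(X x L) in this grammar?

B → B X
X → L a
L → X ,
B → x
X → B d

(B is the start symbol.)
{ 'x' }

FIRST sets of the non-terminals involved (from the grammar, by fixed-point iteration):
  FIRST(X) = { 'x' }

To compute FIRST(X x L), process the symbols left to right:
Symbol X is a non-terminal. Add FIRST(X) \ {ε} = { 'x' }
X is not nullable (ε ∉ FIRST(X)), so stop here.
FIRST(X x L) = { 'x' }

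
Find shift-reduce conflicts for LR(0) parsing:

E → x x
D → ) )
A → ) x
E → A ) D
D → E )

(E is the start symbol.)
Augment with E' → E and build the canonical LR(0) collection (I0 = CLOSURE({[E' → . E]}), then GOTO on every symbol after a dot until no new states appear). It has 13 states:
  I0: { [A → . ) x], [E → . A ) D], [E → . x x], [E' → . E] }  — shift
  I1: { [A → ) . x] }  — shift
  I2: { [E → A . ) D] }  — shift
  I3: { [E' → E .] }  — accept
  I4: { [E → x . x] }  — shift
  I5: { [E → x x .] }  — reduce
  I6: { [A → . ) x], [D → . ) )], [D → . E )], [E → . A ) D], [E → . x x], [E → A ) . D] }  — shift
  I7: { [A → ) . x], [D → ) . )] }  — shift
  I8: { [E → A ) D .] }  — reduce
  I9: { [D → E . )] }  — shift
  I10: { [D → E ) .] }  — reduce
  I11: { [D → ) ) .] }  — reduce
  I12: { [A → ) x .] }  — reduce

No state contains both a complete item and a shift item.

Answer: No shift-reduce conflicts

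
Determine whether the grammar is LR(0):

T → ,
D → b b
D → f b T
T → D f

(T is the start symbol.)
A grammar is LR(0) if no state in the canonical LR(0) collection has:
  - both a shift item (dot before a terminal) and a complete item (shift-reduce conflict), or
  - two or more complete items (reduce-reduce conflict; the accept item [T' → T .] counts as a complete item here).

Augment with T' → T and build the canonical LR(0) collection (I0 = CLOSURE({[T' → . T]}), then GOTO on every symbol after a dot until no new states appear). It has 10 states:
  I0: { [D → . b b], [D → . f b T], [T → . ,], [T → . D f], [T' → . T] }  — shift
  I1: { [T → , .] }  — reduce
  I2: { [T → D . f] }  — shift
  I3: { [T' → T .] }  — accept
  I4: { [D → b . b] }  — shift
  I5: { [D → f . b T] }  — shift
  I6: { [D → . b b], [D → . f b T], [D → f b . T], [T → . ,], [T → . D f] }  — shift
  I7: { [D → f b T .] }  — reduce
  I8: { [D → b b .] }  — reduce
  I9: { [T → D f .] }  — reduce

Every state is either a pure shift/goto state or contains exactly one complete item and nothing to shift — no conflicts. The grammar is LR(0).

Answer: Yes, the grammar is LR(0)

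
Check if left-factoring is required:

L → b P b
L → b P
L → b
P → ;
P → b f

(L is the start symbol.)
Yes, L has productions with common prefix 'b'

Left-factoring is needed when two productions for the same non-terminal
share a common prefix on the right-hand side.

Productions for L:
  L → b P b
  L → b P
  L → b
Productions for P:
  P → ;
  P → b f

Found common prefix 'b' in productions for L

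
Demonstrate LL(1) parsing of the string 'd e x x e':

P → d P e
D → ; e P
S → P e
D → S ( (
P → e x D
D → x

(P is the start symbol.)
LL(1) parsing maintains a stack (initially the start symbol over $) and the input. At each step: if the stack top is a terminal, match it against the current input token; if it is a non-terminal N, replace it with the RHS of M[N, lookahead] (the unique production whose predict set contains the lookahead).

Stack is shown with the top on the left.

Stack      Input        Action
------------------------------
P $        d e x x e $  output P → d P e
d P e $    d e x x e $  match 'd'
P e $      e x x e $    output P → e x D
e x D e $  e x x e $    match 'e'
x D e $    x x e $      match 'x'
D e $      x e $        output D → x
x e $      x e $        match 'x'
e $        e $          match 'e'
$          $            accept

The string is accepted.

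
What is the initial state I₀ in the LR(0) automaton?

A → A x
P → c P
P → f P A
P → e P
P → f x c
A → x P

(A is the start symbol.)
{ [A → . A x], [A → . x P], [A' → . A] }

First, augment the grammar with A' → A
I₀ = CLOSURE({ [A' → . A] }):
  [A' → . A] has the dot before A: add [A → . A x], [A → . x P]
No further items can be added.

I₀ = { [A → . A x], [A → . x P], [A' → . A] }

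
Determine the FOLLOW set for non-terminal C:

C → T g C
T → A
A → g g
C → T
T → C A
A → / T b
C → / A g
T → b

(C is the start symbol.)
To compute FOLLOW(C), find every occurrence of C on a right-hand side N → α C β: add FIRST(β) \ {ε}, and if β is empty or nullable also add FOLLOW(N). Iterate to a fixed point.

C is the start symbol, so $ ∈ FOLLOW(C).
In C → T g C: C is at the end; this adds FOLLOW(C) to itself — nothing new
In T → C A: C is followed by A, add FIRST(A) \ {ε} = { '/', 'g' }

Taking the union: FOLLOW(C) = { $, '/', 'g' }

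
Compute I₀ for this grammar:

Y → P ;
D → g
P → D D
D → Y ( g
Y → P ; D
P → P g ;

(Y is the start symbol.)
{ [D → . Y ( g], [D → . g], [P → . D D], [P → . P g ;], [Y → . P ; D], [Y → . P ;], [Y' → . Y] }

First, augment the grammar with Y' → Y
I₀ = CLOSURE({ [Y' → . Y] }):
  [Y' → . Y] has the dot before Y: add [Y → . P ;], [Y → . P ; D]
  [Y → . P ;] has the dot before P: add [P → . D D], [P → . P g ;]
  [P → . D D] has the dot before D: add [D → . g], [D → . Y ( g]
No further items can be added.

I₀ = { [D → . Y ( g], [D → . g], [P → . D D], [P → . P g ;], [Y → . P ; D], [Y → . P ;], [Y' → . Y] }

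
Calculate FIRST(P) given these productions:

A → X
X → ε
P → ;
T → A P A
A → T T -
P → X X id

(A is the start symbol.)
FIRST sets of the other non-terminals involved (by the same procedure, iterated to a fixed point):
  FIRST(X) = { ε }

From P → ;:
  - ';' is a terminal: add ';' and stop
From P → X X id:
  - X is a non-terminal: add FIRST(X) \ {ε} = { }
    X is nullable, so continue to the next symbol
  - X is a non-terminal: add FIRST(X) \ {ε} = { }
    X is nullable, so continue to the next symbol
  - id is a terminal: add 'id' and stop

Collecting: FIRST(P) = { ';', 'id' }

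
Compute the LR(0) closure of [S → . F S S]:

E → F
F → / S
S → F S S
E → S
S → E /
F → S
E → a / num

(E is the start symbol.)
To compute CLOSURE, for each item [A → α.Bβ] where B is a non-terminal, add [B → .γ] for all productions B → γ; repeat for the newly added items until nothing changes.

Start with: [S → . F S S]
  [S → . F S S] has the dot before F: add [F → . / S], [F → . S]
  [F → . S] has the dot before S: add [S → . E /]
  [S → . E /] has the dot before E: add [E → . F], [E → . S], [E → . a / num]
No further items can be added.

CLOSURE = { [E → . F], [E → . S], [E → . a / num], [F → . / S], [F → . S], [S → . E /], [S → . F S S] }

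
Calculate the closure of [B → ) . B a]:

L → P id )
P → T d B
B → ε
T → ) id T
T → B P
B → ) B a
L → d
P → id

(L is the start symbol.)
To compute CLOSURE, for each item [A → α.Bβ] where B is a non-terminal, add [B → .γ] for all productions B → γ; repeat for the newly added items until nothing changes.

Start with: [B → ) . B a]
  [B → ) . B a] has the dot before B: add [B → .], [B → . ) B a]
No further items can be added.

CLOSURE = { [B → ) . B a], [B → . ) B a], [B → .] }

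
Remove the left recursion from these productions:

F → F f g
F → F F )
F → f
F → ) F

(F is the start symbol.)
F → f F'
F → ) F F'
F' → f g F'
F' → F ) F'
F' → ε

F is directly left-recursive. The standard transformation for
  A → A α₁ | ... | A α_m | β₁ | ... | β_n
is
  A  → β₁ A' | ... | β_n A'
  A' → α₁ A' | ... | α_m A' | ε

F → f becomes F → f F'
F → ) F becomes F → ) F F'
F → F f g becomes F' → f g F'
F → F F ) becomes F' → F ) F'
Add F' → ε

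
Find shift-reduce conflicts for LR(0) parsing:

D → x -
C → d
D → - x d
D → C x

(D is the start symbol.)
A shift-reduce conflict occurs when an LR(0) state has both:
  - a complete (reduce) item [A → α .] (dot at the end), and
  - a shift item [B → β . c γ] (dot before a terminal).

Augment with D' → D and build the canonical LR(0) collection (I0 = CLOSURE({[D' → . D]}), then GOTO on every symbol after a dot until no new states appear). It has 10 states:
  I0: { [C → . d], [D → . - x d], [D → . C x], [D → . x -], [D' → . D] }  — shift
  I1: { [D → - . x d] }  — shift
  I2: { [D → C . x] }  — shift
  I3: { [D' → D .] }  — accept
  I4: { [C → d .] }  — reduce
  I5: { [D → x . -] }  — shift
  I6: { [D → x - .] }  — reduce
  I7: { [D → C x .] }  — reduce
  I8: { [D → - x . d] }  — shift
  I9: { [D → - x d .] }  — reduce

No state contains both a complete item and a shift item.

Answer: No shift-reduce conflicts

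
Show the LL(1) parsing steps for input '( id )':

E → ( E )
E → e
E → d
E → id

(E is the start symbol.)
LL(1) parsing maintains a stack (initially the start symbol over $) and the input. At each step: if the stack top is a terminal, match it against the current input token; if it is a non-terminal N, replace it with the RHS of M[N, lookahead] (the unique production whose predict set contains the lookahead).

Stack is shown with the top on the left.

Stack    Input     Action
-------------------------
E $      ( id ) $  output E → ( E )
( E ) $  ( id ) $  match '('
E ) $    id ) $    output E → id
id ) $   id ) $    match 'id'
) $      ) $       match ')'
$        $         accept

The string is accepted.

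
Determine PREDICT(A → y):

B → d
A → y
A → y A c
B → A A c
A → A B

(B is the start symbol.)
{ 'y' }

PREDICT(A → y) = (FIRST(RHS) \ {ε}) ∪ (FOLLOW(A) if ε ∈ FIRST(RHS), i.e. RHS ⇒* ε)
FIRST(y) = { 'y' }
ε ∉ FIRST(y), so FOLLOW(A) is not added.
PREDICT(A → y) = { 'y' }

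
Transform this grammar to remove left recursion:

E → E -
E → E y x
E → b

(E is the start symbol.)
E is directly left-recursive. The standard transformation for
  A → A α₁ | ... | A α_m | β₁ | ... | β_n
is
  A  → β₁ A' | ... | β_n A'
  A' → α₁ A' | ... | α_m A' | ε

E → b becomes E → b E'
E → E - becomes E' → - E'
E → E y x becomes E' → y x E'
Add E' → ε

Resulting grammar:
E → b E'
E' → - E'
E' → y x E'
E' → ε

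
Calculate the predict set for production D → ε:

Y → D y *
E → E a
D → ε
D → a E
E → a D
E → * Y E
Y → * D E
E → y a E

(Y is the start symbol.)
PREDICT(D → ε) = (FIRST(RHS) \ {ε}) ∪ (FOLLOW(D) if ε ∈ FIRST(RHS), i.e. RHS ⇒* ε)
The right-hand side is ε (FIRST(ε) = { ε }), so the predict set is FOLLOW(D) = { $, '*', 'a', 'y' }
PREDICT(D → ε) = { $, '*', 'a', 'y' }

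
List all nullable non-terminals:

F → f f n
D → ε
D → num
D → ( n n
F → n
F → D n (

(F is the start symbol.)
A non-terminal is nullable if it can derive ε (the empty string): either it has an ε-production, or it has a production whose right-hand side consists entirely of nullable non-terminals.

ε-productions: D → ε
So D is immediately nullable.
No further non-terminal can be added: every production for the remaining non-terminals contains a terminal or a non-nullable non-terminal.
Nullable = { 'D' }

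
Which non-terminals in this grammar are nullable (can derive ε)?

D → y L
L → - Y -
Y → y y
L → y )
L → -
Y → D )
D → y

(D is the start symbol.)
There are no ε-productions, so no non-terminal can derive ε.
No non-terminals are nullable.

Answer: None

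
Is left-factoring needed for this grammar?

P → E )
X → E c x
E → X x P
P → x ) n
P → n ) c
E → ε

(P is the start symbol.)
Left-factoring is needed when two productions for the same non-terminal
share a common prefix on the right-hand side.

Productions for P:
  P → E )
  P → x ) n
  P → n ) c
Productions for E:
  E → X x P
  E → ε

No common prefixes found.

Answer: No, left-factoring is not needed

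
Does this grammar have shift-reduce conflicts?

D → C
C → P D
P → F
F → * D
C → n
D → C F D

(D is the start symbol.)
Yes — I2: [D → C .] vs [F → . * D]

A shift-reduce conflict occurs when an LR(0) state has both:
  - a complete (reduce) item [A → α .] (dot at the end), and
  - a shift item [B → β . c γ] (dot before a terminal).

Augment with D' → D and build the canonical LR(0) collection (I0 = CLOSURE({[D' → . D]}), then GOTO on every symbol after a dot until no new states appear). It has 11 states:
  I0: { [C → . P D], [C → . n], [D → . C F D], [D → . C], [D' → . D], [F → . * D], [P → . F] }  — shift
  I1: { [C → . P D], [C → . n], [D → . C F D], [D → . C], [F → * . D], [F → . * D], [P → . F] }  — shift
  I2: { [D → C . F D], [D → C .], [F → . * D] }  — shift, reduce
  I3: { [D' → D .] }  — accept
  I4: { [P → F .] }  — reduce
  I5: { [C → . P D], [C → . n], [C → P . D], [D → . C F D], [D → . C], [F → . * D], [P → . F] }  — shift
  I6: { [C → n .] }  — reduce
  I7: { [C → P D .] }  — reduce
  I8: { [C → . P D], [C → . n], [D → . C F D], [D → . C], [D → C F . D], [F → . * D], [P → . F] }  — shift
  I9: { [D → C F D .] }  — reduce
  I10: { [F → * D .] }  — reduce

I2 contains reduce item [D → C .] and shift item [F → . * D] — shift-reduce conflict.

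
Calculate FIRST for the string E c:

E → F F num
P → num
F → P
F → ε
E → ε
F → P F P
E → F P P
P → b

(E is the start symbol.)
FIRST sets of the non-terminals involved (from the grammar, by fixed-point iteration):
  FIRST(E) = { 'b', 'num', ε }

To compute FIRST(E c), process the symbols left to right:
Symbol E is a non-terminal. Add FIRST(E) \ {ε} = { 'b', 'num' }
E is nullable (ε ∈ FIRST(E)), continue to the next symbol.
Symbol c is a terminal. Add 'c' and stop.
FIRST(E c) = { 'b', 'c', 'num' }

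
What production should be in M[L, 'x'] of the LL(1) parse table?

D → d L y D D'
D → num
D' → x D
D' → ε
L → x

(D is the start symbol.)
To find M[L, 'x'], we find productions for L where 'x' is in the predict set (PREDICT(N → α) = (FIRST(α) \ {ε}) ∪ (FOLLOW(N) if α ⇒* ε)).

L → x: PREDICT = { 'x' }
  'x' is in predict set, so this production goes in M[L, 'x']

M[L, 'x'] = L → x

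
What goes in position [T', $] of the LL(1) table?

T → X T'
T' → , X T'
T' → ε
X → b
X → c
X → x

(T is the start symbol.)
T' → ε

To find M[T', $], we find productions for T' where $ is in the predict set (PREDICT(N → α) = (FIRST(α) \ {ε}) ∪ (FOLLOW(N) if α ⇒* ε)).

Relevant sets:
  FOLLOW(T') = { $ }

T' → , X T': PREDICT = { ',' }
T' → ε: PREDICT = { $ }
  $ is in predict set, so this production goes in M[T', $]

M[T', $] = T' → ε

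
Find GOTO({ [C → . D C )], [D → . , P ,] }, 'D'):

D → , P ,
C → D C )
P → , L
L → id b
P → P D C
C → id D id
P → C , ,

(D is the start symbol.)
GOTO(I, 'D') = CLOSURE({ [A → αX.β] : [A → α.Xβ] ∈ I, X = 'D' })

Items with dot before 'D', with the dot advanced:
  [C → . D C )] → [C → D . C )]
Closure of the advanced items:
  [C → D . C )] has the dot before C: add [C → . D C )], [C → . id D id]
  [C → . D C )] has the dot before D: add [D → . , P ,]

GOTO = { [C → . D C )], [C → . id D id], [C → D . C )], [D → . , P ,] }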